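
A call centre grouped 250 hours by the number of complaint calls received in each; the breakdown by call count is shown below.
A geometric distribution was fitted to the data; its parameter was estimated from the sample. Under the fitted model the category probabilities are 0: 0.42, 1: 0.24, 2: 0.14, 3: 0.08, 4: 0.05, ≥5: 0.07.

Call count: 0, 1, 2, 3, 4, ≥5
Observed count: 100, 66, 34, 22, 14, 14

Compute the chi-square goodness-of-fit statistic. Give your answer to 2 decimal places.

Expected counts E_i = n·p_i: 250×0.42 = 105, 250×0.24 = 60, 250×0.14 = 35, 250×0.08 = 20, 250×0.05 = 12.5, 250×0.07 = 17.5.
χ² = (100−105)²/105 + (66−60)²/60 + (34−35)²/35 + (22−20)²/20 + (14−12.5)²/12.5 + (14−17.5)²/17.5
   = 0.238 + 0.600 + 0.029 + 0.200 + 0.180 + 0.700
Sum = 1.95

1.95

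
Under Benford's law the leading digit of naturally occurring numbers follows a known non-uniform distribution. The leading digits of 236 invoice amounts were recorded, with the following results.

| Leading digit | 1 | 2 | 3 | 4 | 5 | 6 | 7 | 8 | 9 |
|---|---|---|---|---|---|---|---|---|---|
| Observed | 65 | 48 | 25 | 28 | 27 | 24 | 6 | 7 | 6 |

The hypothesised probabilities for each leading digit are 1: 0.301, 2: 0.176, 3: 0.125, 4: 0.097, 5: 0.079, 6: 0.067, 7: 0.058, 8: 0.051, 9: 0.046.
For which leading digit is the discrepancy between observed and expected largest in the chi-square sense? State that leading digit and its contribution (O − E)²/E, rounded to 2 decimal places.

Expected counts E_i = n·p_i: 236×0.301 = 71.036, 236×0.176 = 41.536, 236×0.125 = 29.5, 236×0.097 = 22.892, 236×0.079 = 18.644, 236×0.067 = 15.812, 236×0.058 = 13.688, 236×0.051 = 12.036, 236×0.046 = 10.856.
1: (65 − 71.036)²/71.036 = 36.433296/71.036 = 0.513
2: (48 − 41.536)²/41.536 = 41.783296/41.536 = 1.006
3: (25 − 29.5)²/29.5 = 20.25/29.5 = 0.686
4: (28 − 22.892)²/22.892 = 26.091664/22.892 = 1.140
5: (27 − 18.644)²/18.644 = 69.822736/18.644 = 3.745
6: (24 − 15.812)²/15.812 = 67.043344/15.812 = 4.240
7: (6 − 13.688)²/13.688 = 59.105344/13.688 = 4.318
8: (7 − 12.036)²/12.036 = 25.361296/12.036 = 2.107
9: (6 − 10.856)²/10.856 = 23.580736/10.856 = 2.172
The largest term is for 7: 4.32.

7, 4.32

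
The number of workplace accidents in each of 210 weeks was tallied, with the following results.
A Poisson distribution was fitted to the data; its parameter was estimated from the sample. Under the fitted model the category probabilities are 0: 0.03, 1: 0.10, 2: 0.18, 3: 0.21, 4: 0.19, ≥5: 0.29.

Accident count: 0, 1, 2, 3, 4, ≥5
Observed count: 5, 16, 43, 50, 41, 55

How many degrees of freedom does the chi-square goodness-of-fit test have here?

There are k = 6 categories and 1 parameter estimated from the data, so df = 6 − 1 − 1 = 4.

4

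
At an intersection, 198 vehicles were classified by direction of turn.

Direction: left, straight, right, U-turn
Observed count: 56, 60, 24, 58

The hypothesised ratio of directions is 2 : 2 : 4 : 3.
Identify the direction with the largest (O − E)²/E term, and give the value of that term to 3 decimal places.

Ratio total = 11. Expected counts: 198×2/11 = 36, 198×2/11 = 36, 198×4/11 = 72, 198×3/11 = 54.
cat           O        E   (O−E)²/E
left         56       36    11.1111
straight     60       36    16.0000
right        24       72    32.0000
U-turn       58       54     0.2963
The largest term is for right: 32.000.

right, 32.000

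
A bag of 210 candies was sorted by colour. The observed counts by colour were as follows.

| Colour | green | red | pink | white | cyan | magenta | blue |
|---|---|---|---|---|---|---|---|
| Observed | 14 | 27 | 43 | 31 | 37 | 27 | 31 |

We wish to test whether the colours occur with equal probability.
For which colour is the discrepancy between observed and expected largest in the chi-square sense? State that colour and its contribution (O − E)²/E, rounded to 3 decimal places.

green, 8.533

Under H₀ each category has probability 1/7, so each expected count is 210/7 = 30.
cat          O        E   (O−E)²/E
green       14       30     8.5333
red         27       30     0.3000
pink        43       30     5.6333
white       31       30     0.0333
cyan        37       30     1.6333
magenta     27       30     0.3000
blue        31       30     0.0333
The largest term is for green: 8.533.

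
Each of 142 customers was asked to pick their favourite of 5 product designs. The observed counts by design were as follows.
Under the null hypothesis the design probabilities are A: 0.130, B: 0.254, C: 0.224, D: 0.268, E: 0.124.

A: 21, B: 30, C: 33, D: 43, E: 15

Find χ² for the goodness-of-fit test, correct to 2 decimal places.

Expected counts E_i = n·p_i: 142×0.130 = 18.46, 142×0.254 = 36.068, 142×0.224 = 31.808, 142×0.268 = 38.056, 142×0.124 = 17.608.
χ² = (21−18.46)²/18.46 + (30−36.068)²/36.068 + (33−31.808)²/31.808 + (43−38.056)²/38.056 + (15−17.608)²/17.608
   = 0.349 + 1.021 + 0.045 + 0.642 + 0.386
Sum = 2.44

2.44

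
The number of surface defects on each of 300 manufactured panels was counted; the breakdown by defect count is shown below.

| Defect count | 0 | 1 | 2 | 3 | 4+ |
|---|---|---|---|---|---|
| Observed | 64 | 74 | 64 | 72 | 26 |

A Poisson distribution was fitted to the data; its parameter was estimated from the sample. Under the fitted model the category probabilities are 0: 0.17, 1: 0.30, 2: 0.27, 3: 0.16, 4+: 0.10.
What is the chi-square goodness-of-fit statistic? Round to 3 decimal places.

22.259

Expected counts E_i = n·p_i: 300×0.17 = 51, 300×0.30 = 90, 300×0.27 = 81, 300×0.16 = 48, 300×0.10 = 30.
cat         O        E   (O−E)²/E
0          64       51     3.3137
1          74       90     2.8444
2          64       81     3.5679
3          72       48    12.0000
4+         26       30     0.5333
Sum = 22.259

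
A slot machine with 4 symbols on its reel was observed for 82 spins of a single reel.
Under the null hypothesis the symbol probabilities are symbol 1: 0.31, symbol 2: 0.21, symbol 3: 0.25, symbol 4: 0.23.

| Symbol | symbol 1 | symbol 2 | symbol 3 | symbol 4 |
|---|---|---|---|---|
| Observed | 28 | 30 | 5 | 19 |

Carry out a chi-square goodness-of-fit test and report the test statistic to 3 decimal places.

21.467

Expected counts E_i = n·p_i: 82×0.31 = 25.42, 82×0.21 = 17.22, 82×0.25 = 20.5, 82×0.23 = 18.86.
symbol 1: (28 − 25.42)²/25.42 = 6.6564/25.42 = 0.2619
symbol 2: (30 − 17.22)²/17.22 = 163.3284/17.22 = 9.4848
symbol 3: (5 − 20.5)²/20.5 = 240.25/20.5 = 11.7195
symbol 4: (19 − 18.86)²/18.86 = 0.0196/18.86 = 0.0010
Sum = 21.467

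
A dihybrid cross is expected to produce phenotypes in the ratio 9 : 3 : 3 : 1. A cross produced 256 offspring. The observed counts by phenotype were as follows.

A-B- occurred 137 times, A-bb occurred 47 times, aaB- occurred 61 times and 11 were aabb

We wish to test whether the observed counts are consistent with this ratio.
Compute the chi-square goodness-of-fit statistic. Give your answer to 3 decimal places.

5.444

Ratio total = 16. Expected counts: 256×9/16 = 144, 256×3/16 = 48, 256×3/16 = 48, 256×1/16 = 16.
χ² = (137−144)²/144 + (47−48)²/48 + (61−48)²/48 + (11−16)²/16
   = 0.3403 + 0.0208 + 3.5208 + 1.5625
Sum = 5.444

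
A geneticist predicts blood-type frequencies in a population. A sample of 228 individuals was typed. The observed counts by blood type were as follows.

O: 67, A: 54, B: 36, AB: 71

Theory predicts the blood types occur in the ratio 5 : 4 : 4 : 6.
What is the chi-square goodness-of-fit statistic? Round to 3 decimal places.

Ratio total = 19. Expected counts: 228×5/19 = 60, 228×4/19 = 48, 228×4/19 = 48, 228×6/19 = 72.
χ² = (67−60)²/60 + (54−48)²/48 + (36−48)²/48 + (71−72)²/72
   = 0.8167 + 0.7500 + 3.0000 + 0.0139
Sum = 4.581

4.581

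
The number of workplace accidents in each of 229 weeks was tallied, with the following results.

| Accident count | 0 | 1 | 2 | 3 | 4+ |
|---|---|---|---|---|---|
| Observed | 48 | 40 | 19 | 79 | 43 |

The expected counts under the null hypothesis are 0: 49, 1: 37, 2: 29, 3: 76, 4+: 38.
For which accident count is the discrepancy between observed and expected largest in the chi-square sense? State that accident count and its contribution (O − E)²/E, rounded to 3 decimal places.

cat         O        E   (O−E)²/E
0          48       49     0.0204
1          40       37     0.2432
2          19       29     3.4483
3          79       76     0.1184
4+         43       38     0.6579
The largest term is for 2: 3.448.

2, 3.448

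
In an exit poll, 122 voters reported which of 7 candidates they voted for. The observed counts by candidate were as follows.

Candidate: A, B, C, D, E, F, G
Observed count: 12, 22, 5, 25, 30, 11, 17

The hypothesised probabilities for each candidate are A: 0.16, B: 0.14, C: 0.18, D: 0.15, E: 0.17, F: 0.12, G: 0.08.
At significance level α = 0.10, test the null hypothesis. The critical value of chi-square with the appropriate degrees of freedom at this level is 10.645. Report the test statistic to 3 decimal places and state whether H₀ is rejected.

30.276; reject

Expected counts E_i = n·p_i: 122×0.16 = 19.52, 122×0.14 = 17.08, 122×0.18 = 21.96, 122×0.15 = 18.3, 122×0.17 = 20.74, 122×0.12 = 14.64, 122×0.08 = 9.76.
cat         O        E   (O−E)²/E
A          12    19.52     2.8970
B          22    17.08     1.4172
C           5    21.96    13.0984
D          25     18.3     2.4530
E          30    20.74     4.1344
F          11    14.64     0.9050
G          17     9.76     5.3707
Sum = 30.276
df = 6. Since 30.276 > 10.645, we reject H₀.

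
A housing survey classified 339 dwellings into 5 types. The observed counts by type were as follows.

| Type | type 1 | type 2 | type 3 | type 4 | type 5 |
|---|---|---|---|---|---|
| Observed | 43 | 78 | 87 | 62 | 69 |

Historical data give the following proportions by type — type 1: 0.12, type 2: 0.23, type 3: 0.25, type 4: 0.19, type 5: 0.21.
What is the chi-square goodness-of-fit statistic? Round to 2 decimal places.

Expected counts E_i = n·p_i: 339×0.12 = 40.68, 339×0.23 = 77.97, 339×0.25 = 84.75, 339×0.19 = 64.41, 339×0.21 = 71.19.
type 1: (43 − 40.68)²/40.68 = 5.3824/40.68 = 0.132
type 2: (78 − 77.97)²/77.97 = 0.0009/77.97 = 0.000
type 3: (87 − 84.75)²/84.75 = 5.0625/84.75 = 0.060
type 4: (62 − 64.41)²/64.41 = 5.8081/64.41 = 0.090
type 5: (69 − 71.19)²/71.19 = 4.7961/71.19 = 0.067
Sum = 0.35

0.35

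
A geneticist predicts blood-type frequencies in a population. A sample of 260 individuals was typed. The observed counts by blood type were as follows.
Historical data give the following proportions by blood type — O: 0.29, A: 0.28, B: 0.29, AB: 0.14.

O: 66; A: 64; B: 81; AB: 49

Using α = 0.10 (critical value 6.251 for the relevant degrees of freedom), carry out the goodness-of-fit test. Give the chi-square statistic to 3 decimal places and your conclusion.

Expected counts E_i = n·p_i: 260×0.29 = 75.4, 260×0.28 = 72.8, 260×0.29 = 75.4, 260×0.14 = 36.4.
χ² = (66−75.4)²/75.4 + (64−72.8)²/72.8 + (81−75.4)²/75.4 + (49−36.4)²/36.4
   = 1.1719 + 1.0637 + 0.4159 + 4.3615
Sum = 7.013
df = 3. Since 7.013 > 6.251, we reject H₀.

7.013; reject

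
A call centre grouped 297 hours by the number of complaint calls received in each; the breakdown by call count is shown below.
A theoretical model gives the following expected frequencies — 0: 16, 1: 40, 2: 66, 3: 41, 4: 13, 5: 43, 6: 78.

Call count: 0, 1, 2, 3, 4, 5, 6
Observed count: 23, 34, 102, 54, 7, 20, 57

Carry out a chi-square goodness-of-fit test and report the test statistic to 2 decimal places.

χ² = (23−16)²/16 + (34−40)²/40 + (102−66)²/66 + (54−41)²/41 + (7−13)²/13 + (20−43)²/43 + (57−78)²/78
   = 3.063 + 0.900 + 19.636 + 4.122 + 2.769 + 12.302 + 5.654
Sum = 48.45

48.45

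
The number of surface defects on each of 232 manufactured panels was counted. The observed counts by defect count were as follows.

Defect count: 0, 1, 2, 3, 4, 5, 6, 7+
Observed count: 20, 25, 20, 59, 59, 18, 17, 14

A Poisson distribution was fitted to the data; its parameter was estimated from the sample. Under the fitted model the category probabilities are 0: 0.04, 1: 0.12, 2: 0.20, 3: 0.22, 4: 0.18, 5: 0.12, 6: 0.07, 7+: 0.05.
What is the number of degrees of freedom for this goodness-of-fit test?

6

There are k = 8 categories and 1 parameter estimated from the data, so df = 8 − 1 − 1 = 6.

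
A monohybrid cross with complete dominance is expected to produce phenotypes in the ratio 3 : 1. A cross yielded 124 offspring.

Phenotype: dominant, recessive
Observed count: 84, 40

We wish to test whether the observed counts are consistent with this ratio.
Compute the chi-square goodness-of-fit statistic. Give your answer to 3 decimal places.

3.484

Ratio total = 4. Expected counts: 124×3/4 = 93, 124×1/4 = 31.
cat            O        E   (O−E)²/E
dominant      84       93     0.8710
recessive     40       31     2.6129
Sum = 3.484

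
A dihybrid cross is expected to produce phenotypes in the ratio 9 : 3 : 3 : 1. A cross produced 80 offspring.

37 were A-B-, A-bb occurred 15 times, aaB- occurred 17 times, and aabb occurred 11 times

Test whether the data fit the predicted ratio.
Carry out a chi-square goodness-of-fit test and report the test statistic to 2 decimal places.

Ratio total = 16. Expected counts: 80×9/16 = 45, 80×3/16 = 15, 80×3/16 = 15, 80×1/16 = 5.
A-B-: (37 − 45)²/45 = 64/45 = 1.422
A-bb: (15 − 15)²/15 = 0/15 = 0.000
aaB-: (17 − 15)²/15 = 4/15 = 0.267
aabb: (11 − 5)²/5 = 36/5 = 7.200
Sum = 8.89

8.89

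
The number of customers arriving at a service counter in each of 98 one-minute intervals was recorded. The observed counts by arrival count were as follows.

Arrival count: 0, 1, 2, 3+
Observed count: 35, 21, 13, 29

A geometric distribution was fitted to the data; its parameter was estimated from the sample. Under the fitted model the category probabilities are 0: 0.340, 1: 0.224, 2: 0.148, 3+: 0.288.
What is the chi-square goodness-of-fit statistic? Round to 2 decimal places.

0.30

Expected counts E_i = n·p_i: 98×0.340 = 33.32, 98×0.224 = 21.952, 98×0.148 = 14.504, 98×0.288 = 28.224.
0: (35 − 33.32)²/33.32 = 2.8224/33.32 = 0.085
1: (21 − 21.952)²/21.952 = 0.906304/21.952 = 0.041
2: (13 − 14.504)²/14.504 = 2.262016/14.504 = 0.156
3+: (29 − 28.224)²/28.224 = 0.602176/28.224 = 0.021
Sum = 0.30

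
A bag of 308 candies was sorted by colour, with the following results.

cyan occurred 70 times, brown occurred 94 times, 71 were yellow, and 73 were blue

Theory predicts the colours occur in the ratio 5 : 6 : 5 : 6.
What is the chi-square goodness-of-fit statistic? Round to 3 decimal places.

2.645

Ratio total = 22. Expected counts: 308×5/22 = 70, 308×6/22 = 84, 308×5/22 = 70, 308×6/22 = 84.
cat         O        E   (O−E)²/E
cyan       70       70     0.0000
brown      94       84     1.1905
yellow     71       70     0.0143
blue       73       84     1.4405
Sum = 2.645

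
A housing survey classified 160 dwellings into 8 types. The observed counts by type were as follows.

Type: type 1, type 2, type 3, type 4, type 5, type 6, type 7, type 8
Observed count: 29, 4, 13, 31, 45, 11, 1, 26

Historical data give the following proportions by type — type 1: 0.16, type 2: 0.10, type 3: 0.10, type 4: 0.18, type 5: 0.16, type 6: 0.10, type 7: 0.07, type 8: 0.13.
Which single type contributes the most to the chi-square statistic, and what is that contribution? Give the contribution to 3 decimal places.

type 5, 14.702

Expected counts E_i = n·p_i: 160×0.16 = 25.6, 160×0.10 = 16, 160×0.10 = 16, 160×0.18 = 28.8, 160×0.16 = 25.6, 160×0.10 = 16, 160×0.07 = 11.2, 160×0.13 = 20.8.
cat         O        E   (O−E)²/E
type 1     29     25.6     0.4516
type 2      4       16     9.0000
type 3     13       16     0.5625
type 4     31     28.8     0.1681
type 5     45     25.6    14.7016
type 6     11       16     1.5625
type 7      1     11.2     9.2893
type 8     26     20.8     1.3000
The largest term is for type 5: 14.702.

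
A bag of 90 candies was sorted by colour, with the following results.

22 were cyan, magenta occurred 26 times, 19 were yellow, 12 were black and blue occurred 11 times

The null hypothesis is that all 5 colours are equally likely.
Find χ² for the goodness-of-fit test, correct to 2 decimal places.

Under H₀ each category has probability 1/5, so each expected count is 90/5 = 18.
χ² = (22−18)²/18 + (26−18)²/18 + (19−18)²/18 + (12−18)²/18 + (11−18)²/18
   = 0.889 + 3.556 + 0.056 + 2.000 + 2.722
Sum = 9.22

9.22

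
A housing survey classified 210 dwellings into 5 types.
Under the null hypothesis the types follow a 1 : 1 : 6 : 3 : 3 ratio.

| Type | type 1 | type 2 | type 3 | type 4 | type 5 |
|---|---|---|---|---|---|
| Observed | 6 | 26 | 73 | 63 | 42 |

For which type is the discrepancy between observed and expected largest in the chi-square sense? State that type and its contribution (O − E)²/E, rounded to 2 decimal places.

Ratio total = 14. Expected counts: 210×1/14 = 15, 210×1/14 = 15, 210×6/14 = 90, 210×3/14 = 45, 210×3/14 = 45.
χ² = (6−15)²/15 + (26−15)²/15 + (73−90)²/90 + (63−45)²/45 + (42−45)²/45
   = 5.400 + 8.067 + 3.211 + 7.200 + 0.200
The largest term is for type 2: 8.07.

type 2, 8.07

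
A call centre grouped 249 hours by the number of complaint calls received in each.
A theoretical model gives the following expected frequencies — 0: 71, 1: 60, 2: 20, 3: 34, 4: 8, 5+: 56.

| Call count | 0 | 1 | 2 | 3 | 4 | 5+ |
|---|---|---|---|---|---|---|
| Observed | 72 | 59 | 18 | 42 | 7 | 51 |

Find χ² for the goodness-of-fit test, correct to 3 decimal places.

2.685

0: (72 − 71)²/71 = 1/71 = 0.0141
1: (59 − 60)²/60 = 1/60 = 0.0167
2: (18 − 20)²/20 = 4/20 = 0.2000
3: (42 − 34)²/34 = 64/34 = 1.8824
4: (7 − 8)²/8 = 1/8 = 0.1250
5+: (51 − 56)²/56 = 25/56 = 0.4464
Sum = 2.685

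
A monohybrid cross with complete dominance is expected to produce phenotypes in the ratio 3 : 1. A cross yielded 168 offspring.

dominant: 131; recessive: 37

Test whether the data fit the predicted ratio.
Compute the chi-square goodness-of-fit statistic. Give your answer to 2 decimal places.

Ratio total = 4. Expected counts: 168×3/4 = 126, 168×1/4 = 42.
χ² = (131−126)²/126 + (37−42)²/42
   = 0.198 + 0.595
Sum = 0.79

0.79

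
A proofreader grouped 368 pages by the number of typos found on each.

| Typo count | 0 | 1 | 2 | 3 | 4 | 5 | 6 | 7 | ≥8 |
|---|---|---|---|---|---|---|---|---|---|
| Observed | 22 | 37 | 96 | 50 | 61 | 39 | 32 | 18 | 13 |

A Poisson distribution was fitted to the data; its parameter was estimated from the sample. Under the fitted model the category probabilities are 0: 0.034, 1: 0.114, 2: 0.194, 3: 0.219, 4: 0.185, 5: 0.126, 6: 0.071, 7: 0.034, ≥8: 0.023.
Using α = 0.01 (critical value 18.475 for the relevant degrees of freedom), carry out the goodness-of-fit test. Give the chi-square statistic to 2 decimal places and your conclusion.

35.94; reject

Expected counts E_i = n·p_i: 368×0.034 = 12.512, 368×0.114 = 41.952, 368×0.194 = 71.392, 368×0.219 = 80.592, 368×0.185 = 68.08, 368×0.126 = 46.368, 368×0.071 = 26.128, 368×0.034 = 12.512, 368×0.023 = 8.464.
0: (22 − 12.512)²/12.512 = 90.022144/12.512 = 7.195
1: (37 − 41.952)²/41.952 = 24.522304/41.952 = 0.585
2: (96 − 71.392)²/71.392 = 605.553664/71.392 = 8.482
3: (50 − 80.592)²/80.592 = 935.870464/80.592 = 11.612
4: (61 − 68.08)²/68.08 = 50.1264/68.08 = 0.736
5: (39 − 46.368)²/46.368 = 54.287424/46.368 = 1.171
6: (32 − 26.128)²/26.128 = 34.480384/26.128 = 1.320
7: (18 − 12.512)²/12.512 = 30.118144/12.512 = 2.407
≥8: (13 − 8.464)²/8.464 = 20.575296/8.464 = 2.431
Sum = 35.94
df = 7. Since 35.94 > 18.475, we reject H₀.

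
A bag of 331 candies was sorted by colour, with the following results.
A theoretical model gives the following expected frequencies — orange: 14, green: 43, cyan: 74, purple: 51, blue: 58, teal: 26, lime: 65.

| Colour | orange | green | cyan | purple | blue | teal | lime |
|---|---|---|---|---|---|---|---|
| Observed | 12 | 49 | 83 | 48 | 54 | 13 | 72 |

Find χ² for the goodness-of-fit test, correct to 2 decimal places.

χ² = (12−14)²/14 + (49−43)²/43 + (83−74)²/74 + (48−51)²/51 + (54−58)²/58 + (13−26)²/26 + (72−65)²/65
   = 0.286 + 0.837 + 1.095 + 0.176 + 0.276 + 6.500 + 0.754
Sum = 9.92

9.92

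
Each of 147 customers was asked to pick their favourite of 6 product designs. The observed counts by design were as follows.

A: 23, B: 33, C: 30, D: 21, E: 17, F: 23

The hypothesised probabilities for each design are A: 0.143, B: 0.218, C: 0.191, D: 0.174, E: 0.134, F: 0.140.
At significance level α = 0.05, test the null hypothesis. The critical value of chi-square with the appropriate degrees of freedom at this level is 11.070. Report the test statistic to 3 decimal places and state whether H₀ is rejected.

Expected counts E_i = n·p_i: 147×0.143 = 21.021, 147×0.218 = 32.046, 147×0.191 = 28.077, 147×0.174 = 25.578, 147×0.134 = 19.698, 147×0.140 = 20.58.
χ² = (23−21.021)²/21.021 + (33−32.046)²/32.046 + (30−28.077)²/28.077 + (21−25.578)²/25.578 + (17−19.698)²/19.698 + (23−20.58)²/20.58
   = 0.1863 + 0.0284 + 0.1317 + 0.8194 + 0.3695 + 0.2846
Sum = 1.820
df = 5. Since 1.820 < 11.070, we do not reject H₀.

1.820; do not reject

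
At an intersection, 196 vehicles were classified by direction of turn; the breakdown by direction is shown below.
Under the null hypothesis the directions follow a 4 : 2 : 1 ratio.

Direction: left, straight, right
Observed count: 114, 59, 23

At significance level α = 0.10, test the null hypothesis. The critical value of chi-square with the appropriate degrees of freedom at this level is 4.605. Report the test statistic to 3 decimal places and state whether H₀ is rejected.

1.089; do not reject

Ratio total = 7. Expected counts: 196×4/7 = 112, 196×2/7 = 56, 196×1/7 = 28.
χ² = (114−112)²/112 + (59−56)²/56 + (23−28)²/28
   = 0.0357 + 0.1607 + 0.8929
Sum = 1.089
df = 2. Since 1.089 < 4.605, we do not reject H₀.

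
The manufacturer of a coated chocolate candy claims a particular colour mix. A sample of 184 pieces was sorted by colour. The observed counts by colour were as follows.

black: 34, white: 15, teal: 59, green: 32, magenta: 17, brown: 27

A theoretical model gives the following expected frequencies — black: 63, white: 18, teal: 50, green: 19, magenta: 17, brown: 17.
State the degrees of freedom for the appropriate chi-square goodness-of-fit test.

5

There are k = 6 categories and no parameters were estimated from the data, so df = 6 − 1 = 5.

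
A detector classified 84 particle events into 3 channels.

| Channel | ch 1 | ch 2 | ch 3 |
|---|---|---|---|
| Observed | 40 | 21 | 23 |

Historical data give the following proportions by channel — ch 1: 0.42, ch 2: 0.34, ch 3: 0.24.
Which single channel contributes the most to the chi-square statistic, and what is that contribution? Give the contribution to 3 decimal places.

ch 2, 2.001

Expected counts E_i = n·p_i: 84×0.42 = 35.28, 84×0.34 = 28.56, 84×0.24 = 20.16.
χ² = (40−35.28)²/35.28 + (21−28.56)²/28.56 + (23−20.16)²/20.16
   = 0.6315 + 2.0012 + 0.4001
The largest term is for ch 2: 2.001.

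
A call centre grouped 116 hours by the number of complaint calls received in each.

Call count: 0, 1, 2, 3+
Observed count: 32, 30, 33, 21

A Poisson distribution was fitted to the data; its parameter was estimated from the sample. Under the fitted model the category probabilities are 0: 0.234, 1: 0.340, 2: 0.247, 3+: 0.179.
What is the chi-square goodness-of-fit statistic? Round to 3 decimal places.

Expected counts E_i = n·p_i: 116×0.234 = 27.144, 116×0.340 = 39.44, 116×0.247 = 28.652, 116×0.179 = 20.764.
0: (32 − 27.144)²/27.144 = 23.580736/27.144 = 0.8687
1: (30 − 39.44)²/39.44 = 89.1136/39.44 = 2.2595
2: (33 − 28.652)²/28.652 = 18.905104/28.652 = 0.6598
3+: (21 − 20.764)²/20.764 = 0.055696/20.764 = 0.0027
Sum = 3.791

3.791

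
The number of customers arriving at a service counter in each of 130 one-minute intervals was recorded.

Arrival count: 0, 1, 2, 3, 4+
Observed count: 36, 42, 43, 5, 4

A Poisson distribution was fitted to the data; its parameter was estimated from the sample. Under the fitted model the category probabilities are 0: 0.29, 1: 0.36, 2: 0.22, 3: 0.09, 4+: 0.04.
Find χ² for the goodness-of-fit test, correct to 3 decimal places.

11.933

Expected counts E_i = n·p_i: 130×0.29 = 37.7, 130×0.36 = 46.8, 130×0.22 = 28.6, 130×0.09 = 11.7, 130×0.04 = 5.2.
0: (36 − 37.7)²/37.7 = 2.89/37.7 = 0.0767
1: (42 − 46.8)²/46.8 = 23.04/46.8 = 0.4923
2: (43 − 28.6)²/28.6 = 207.36/28.6 = 7.2503
3: (5 − 11.7)²/11.7 = 44.89/11.7 = 3.8368
4+: (4 − 5.2)²/5.2 = 1.44/5.2 = 0.2769
Sum = 11.933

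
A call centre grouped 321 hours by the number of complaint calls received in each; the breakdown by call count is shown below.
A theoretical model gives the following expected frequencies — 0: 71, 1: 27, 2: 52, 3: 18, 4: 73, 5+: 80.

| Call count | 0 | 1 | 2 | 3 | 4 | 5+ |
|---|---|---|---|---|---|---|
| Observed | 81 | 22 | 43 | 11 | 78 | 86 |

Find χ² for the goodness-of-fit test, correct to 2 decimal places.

7.41

cat         O        E   (O−E)²/E
0          81       71      1.408
1          22       27      0.926
2          43       52      1.558
3          11       18      2.722
4          78       73      0.342
5+         86       80      0.450
Sum = 7.41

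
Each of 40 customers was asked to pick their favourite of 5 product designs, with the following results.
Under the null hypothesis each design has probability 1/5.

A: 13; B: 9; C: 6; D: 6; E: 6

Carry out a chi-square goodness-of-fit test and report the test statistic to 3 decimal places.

4.750

Under H₀ each category has probability 1/5, so each expected count is 40/5 = 8.
A: (13 − 8)²/8 = 25/8 = 3.1250
B: (9 − 8)²/8 = 1/8 = 0.1250
C: (6 − 8)²/8 = 4/8 = 0.5000
D: (6 − 8)²/8 = 4/8 = 0.5000
E: (6 − 8)²/8 = 4/8 = 0.5000
Sum = 4.750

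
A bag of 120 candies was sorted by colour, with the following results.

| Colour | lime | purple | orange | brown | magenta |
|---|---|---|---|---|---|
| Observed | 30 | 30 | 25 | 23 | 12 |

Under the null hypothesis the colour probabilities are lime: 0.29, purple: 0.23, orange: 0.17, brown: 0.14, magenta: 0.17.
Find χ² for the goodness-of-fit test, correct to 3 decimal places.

Expected counts E_i = n·p_i: 120×0.29 = 34.8, 120×0.23 = 27.6, 120×0.17 = 20.4, 120×0.14 = 16.8, 120×0.17 = 20.4.
lime: (30 − 34.8)²/34.8 = 23.04/34.8 = 0.6621
purple: (30 − 27.6)²/27.6 = 5.76/27.6 = 0.2087
orange: (25 − 20.4)²/20.4 = 21.16/20.4 = 1.0373
brown: (23 − 16.8)²/16.8 = 38.44/16.8 = 2.2881
magenta: (12 − 20.4)²/20.4 = 70.56/20.4 = 3.4588
Sum = 7.655

7.655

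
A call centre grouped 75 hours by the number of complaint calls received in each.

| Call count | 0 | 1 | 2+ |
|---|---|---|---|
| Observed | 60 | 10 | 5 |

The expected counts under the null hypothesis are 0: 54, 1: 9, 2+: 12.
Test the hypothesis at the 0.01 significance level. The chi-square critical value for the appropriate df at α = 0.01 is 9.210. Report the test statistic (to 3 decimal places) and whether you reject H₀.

4.861; do not reject

cat         O        E   (O−E)²/E
0          60       54     0.6667
1          10        9     0.1111
2+          5       12     4.0833
Sum = 4.861
df = 2. Since 4.861 < 9.210, we do not reject H₀.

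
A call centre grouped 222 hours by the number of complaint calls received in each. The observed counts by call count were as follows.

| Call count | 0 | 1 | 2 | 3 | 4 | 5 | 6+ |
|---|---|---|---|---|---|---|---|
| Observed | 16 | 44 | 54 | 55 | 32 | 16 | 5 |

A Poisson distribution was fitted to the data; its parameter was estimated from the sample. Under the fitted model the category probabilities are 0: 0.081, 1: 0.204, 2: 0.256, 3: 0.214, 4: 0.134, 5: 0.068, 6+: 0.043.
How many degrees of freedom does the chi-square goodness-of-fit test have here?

5

There are k = 7 categories and 1 parameter estimated from the data, so df = 7 − 1 − 1 = 5.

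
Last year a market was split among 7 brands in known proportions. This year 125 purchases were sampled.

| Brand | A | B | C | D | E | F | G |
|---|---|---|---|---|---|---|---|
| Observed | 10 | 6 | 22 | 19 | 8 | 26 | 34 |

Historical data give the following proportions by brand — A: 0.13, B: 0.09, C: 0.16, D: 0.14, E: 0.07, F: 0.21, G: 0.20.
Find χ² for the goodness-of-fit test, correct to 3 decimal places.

Expected counts E_i = n·p_i: 125×0.13 = 16.25, 125×0.09 = 11.25, 125×0.16 = 20, 125×0.14 = 17.5, 125×0.07 = 8.75, 125×0.21 = 26.25, 125×0.20 = 25.
A: (10 − 16.25)²/16.25 = 39.0625/16.25 = 2.4038
B: (6 − 11.25)²/11.25 = 27.5625/11.25 = 2.4500
C: (22 − 20)²/20 = 4/20 = 0.2000
D: (19 − 17.5)²/17.5 = 2.25/17.5 = 0.1286
E: (8 − 8.75)²/8.75 = 0.5625/8.75 = 0.0643
F: (26 − 26.25)²/26.25 = 0.0625/26.25 = 0.0024
G: (34 − 25)²/25 = 81/25 = 3.2400
Sum = 8.489

8.489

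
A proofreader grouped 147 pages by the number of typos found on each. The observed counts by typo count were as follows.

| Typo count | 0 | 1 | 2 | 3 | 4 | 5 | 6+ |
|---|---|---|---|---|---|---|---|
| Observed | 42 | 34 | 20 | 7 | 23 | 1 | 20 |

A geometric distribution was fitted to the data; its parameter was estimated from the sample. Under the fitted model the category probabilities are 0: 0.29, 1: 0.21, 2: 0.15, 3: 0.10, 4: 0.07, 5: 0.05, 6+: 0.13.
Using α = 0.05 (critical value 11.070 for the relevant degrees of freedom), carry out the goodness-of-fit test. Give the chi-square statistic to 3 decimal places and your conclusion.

Expected counts E_i = n·p_i: 147×0.29 = 42.63, 147×0.21 = 30.87, 147×0.15 = 22.05, 147×0.10 = 14.7, 147×0.07 = 10.29, 147×0.05 = 7.35, 147×0.13 = 19.11.
0: (42 − 42.63)²/42.63 = 0.3969/42.63 = 0.0093
1: (34 − 30.87)²/30.87 = 9.7969/30.87 = 0.3174
2: (20 − 22.05)²/22.05 = 4.2025/22.05 = 0.1906
3: (7 − 14.7)²/14.7 = 59.29/14.7 = 4.0333
4: (23 − 10.29)²/10.29 = 161.5441/10.29 = 15.6991
5: (1 − 7.35)²/7.35 = 40.3225/7.35 = 5.4861
6+: (20 − 19.11)²/19.11 = 0.7921/19.11 = 0.0414
Sum = 25.777
df = 5. Since 25.777 > 11.070, we reject H₀.

25.777; reject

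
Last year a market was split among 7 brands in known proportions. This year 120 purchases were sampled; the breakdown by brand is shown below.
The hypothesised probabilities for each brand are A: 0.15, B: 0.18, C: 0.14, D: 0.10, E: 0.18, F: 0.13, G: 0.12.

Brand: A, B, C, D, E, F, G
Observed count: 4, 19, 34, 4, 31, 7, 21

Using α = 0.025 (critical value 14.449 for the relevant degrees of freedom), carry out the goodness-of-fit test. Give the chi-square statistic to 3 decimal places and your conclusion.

Expected counts E_i = n·p_i: 120×0.15 = 18, 120×0.18 = 21.6, 120×0.14 = 16.8, 120×0.10 = 12, 120×0.18 = 21.6, 120×0.13 = 15.6, 120×0.12 = 14.4.
cat         O        E   (O−E)²/E
A           4       18    10.8889
B          19     21.6     0.3130
C          34     16.8    17.6095
D           4       12     5.3333
E          31     21.6     4.0907
F           7     15.6     4.7410
G          21     14.4     3.0250
Sum = 46.001
df = 6. Since 46.001 > 14.449, we reject H₀.

46.001; reject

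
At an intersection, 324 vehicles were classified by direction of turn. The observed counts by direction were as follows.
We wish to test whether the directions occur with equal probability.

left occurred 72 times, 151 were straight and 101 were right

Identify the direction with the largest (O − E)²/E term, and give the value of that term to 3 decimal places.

Under H₀ each category has probability 1/3, so each expected count is 324/3 = 108.
left: (72 − 108)²/108 = 1296/108 = 12.0000
straight: (151 − 108)²/108 = 1849/108 = 17.1204
right: (101 − 108)²/108 = 49/108 = 0.4537
The largest term is for straight: 17.120.

straight, 17.120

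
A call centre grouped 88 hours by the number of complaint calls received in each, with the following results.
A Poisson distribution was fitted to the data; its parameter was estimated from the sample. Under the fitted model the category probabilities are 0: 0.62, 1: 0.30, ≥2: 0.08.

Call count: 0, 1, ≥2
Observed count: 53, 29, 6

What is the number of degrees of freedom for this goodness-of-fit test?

There are k = 3 categories and 1 parameter estimated from the data, so df = 3 − 1 − 1 = 1.

1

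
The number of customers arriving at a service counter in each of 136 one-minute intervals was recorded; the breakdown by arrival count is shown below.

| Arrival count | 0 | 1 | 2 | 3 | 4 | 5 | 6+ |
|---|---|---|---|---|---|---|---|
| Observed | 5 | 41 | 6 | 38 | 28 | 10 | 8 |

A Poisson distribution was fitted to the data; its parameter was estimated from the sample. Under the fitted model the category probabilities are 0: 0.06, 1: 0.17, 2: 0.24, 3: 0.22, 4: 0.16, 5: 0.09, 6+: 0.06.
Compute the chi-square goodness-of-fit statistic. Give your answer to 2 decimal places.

41.18

Expected counts E_i = n·p_i: 136×0.06 = 8.16, 136×0.17 = 23.12, 136×0.24 = 32.64, 136×0.22 = 29.92, 136×0.16 = 21.76, 136×0.09 = 12.24, 136×0.06 = 8.16.
cat         O        E   (O−E)²/E
0           5     8.16      1.224
1          41    23.12     13.828
2           6    32.64     21.743
3          38    29.92      2.182
4          28    21.76      1.789
5          10    12.24      0.410
6+          8     8.16      0.003
Sum = 41.18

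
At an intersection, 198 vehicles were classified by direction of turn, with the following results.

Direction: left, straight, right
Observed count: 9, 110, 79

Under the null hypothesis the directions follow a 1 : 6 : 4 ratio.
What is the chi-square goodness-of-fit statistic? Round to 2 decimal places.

Ratio total = 11. Expected counts: 198×1/11 = 18, 198×6/11 = 108, 198×4/11 = 72.
left: (9 − 18)²/18 = 81/18 = 4.500
straight: (110 − 108)²/108 = 4/108 = 0.037
right: (79 − 72)²/72 = 49/72 = 0.681
Sum = 5.22

5.22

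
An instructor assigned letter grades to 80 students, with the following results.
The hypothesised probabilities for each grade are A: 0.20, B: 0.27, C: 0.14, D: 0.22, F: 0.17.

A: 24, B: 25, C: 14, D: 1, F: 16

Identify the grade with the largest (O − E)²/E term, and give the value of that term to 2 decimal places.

D, 15.66

Expected counts E_i = n·p_i: 80×0.20 = 16, 80×0.27 = 21.6, 80×0.14 = 11.2, 80×0.22 = 17.6, 80×0.17 = 13.6.
χ² = (24−16)²/16 + (25−21.6)²/21.6 + (14−11.2)²/11.2 + (1−17.6)²/17.6 + (16−13.6)²/13.6
   = 4.000 + 0.535 + 0.700 + 15.657 + 0.424
The largest term is for D: 15.66.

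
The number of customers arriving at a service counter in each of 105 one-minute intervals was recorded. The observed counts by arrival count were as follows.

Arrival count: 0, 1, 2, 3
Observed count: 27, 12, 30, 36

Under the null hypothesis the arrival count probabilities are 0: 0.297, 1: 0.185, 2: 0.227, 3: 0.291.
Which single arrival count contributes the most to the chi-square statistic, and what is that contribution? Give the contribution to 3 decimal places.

Expected counts E_i = n·p_i: 105×0.297 = 31.185, 105×0.185 = 19.425, 105×0.227 = 23.835, 105×0.291 = 30.555.
χ² = (27−31.185)²/31.185 + (12−19.425)²/19.425 + (30−23.835)²/23.835 + (36−30.555)²/30.555
   = 0.5616 + 2.8381 + 1.5946 + 0.9703
The largest term is for 1: 2.838.

1, 2.838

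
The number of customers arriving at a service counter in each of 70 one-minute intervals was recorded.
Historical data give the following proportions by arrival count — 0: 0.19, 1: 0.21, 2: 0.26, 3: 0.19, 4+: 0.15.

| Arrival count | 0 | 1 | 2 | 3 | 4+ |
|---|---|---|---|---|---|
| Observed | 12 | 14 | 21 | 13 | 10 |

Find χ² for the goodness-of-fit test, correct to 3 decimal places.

Expected counts E_i = n·p_i: 70×0.19 = 13.3, 70×0.21 = 14.7, 70×0.26 = 18.2, 70×0.19 = 13.3, 70×0.15 = 10.5.
cat         O        E   (O−E)²/E
0          12     13.3     0.1271
1          14     14.7     0.0333
2          21     18.2     0.4308
3          13     13.3     0.0068
4+         10     10.5     0.0238
Sum = 0.622

0.622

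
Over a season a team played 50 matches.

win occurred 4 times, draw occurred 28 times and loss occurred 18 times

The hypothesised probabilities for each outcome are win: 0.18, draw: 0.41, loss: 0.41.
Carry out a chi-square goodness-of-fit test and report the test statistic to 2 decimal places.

5.83

Expected counts E_i = n·p_i: 50×0.18 = 9, 50×0.41 = 20.5, 50×0.41 = 20.5.
χ² = (4−9)²/9 + (28−20.5)²/20.5 + (18−20.5)²/20.5
   = 2.778 + 2.744 + 0.305
Sum = 5.83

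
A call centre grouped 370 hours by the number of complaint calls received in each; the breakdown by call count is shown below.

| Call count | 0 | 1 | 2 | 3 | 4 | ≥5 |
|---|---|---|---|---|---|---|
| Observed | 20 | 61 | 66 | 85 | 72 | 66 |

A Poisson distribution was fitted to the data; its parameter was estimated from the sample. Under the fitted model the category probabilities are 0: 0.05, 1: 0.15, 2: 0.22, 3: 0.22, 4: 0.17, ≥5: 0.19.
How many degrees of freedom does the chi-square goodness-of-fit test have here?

4

There are k = 6 categories and 1 parameter estimated from the data, so df = 6 − 1 − 1 = 4.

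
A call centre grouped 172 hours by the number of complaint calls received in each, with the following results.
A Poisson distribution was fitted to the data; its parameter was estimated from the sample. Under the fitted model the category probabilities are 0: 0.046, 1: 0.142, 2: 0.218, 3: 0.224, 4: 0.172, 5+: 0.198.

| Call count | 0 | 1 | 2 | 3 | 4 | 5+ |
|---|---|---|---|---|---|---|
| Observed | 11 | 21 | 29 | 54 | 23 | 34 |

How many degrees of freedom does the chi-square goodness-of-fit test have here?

4

There are k = 6 categories and 1 parameter estimated from the data, so df = 6 − 1 − 1 = 4.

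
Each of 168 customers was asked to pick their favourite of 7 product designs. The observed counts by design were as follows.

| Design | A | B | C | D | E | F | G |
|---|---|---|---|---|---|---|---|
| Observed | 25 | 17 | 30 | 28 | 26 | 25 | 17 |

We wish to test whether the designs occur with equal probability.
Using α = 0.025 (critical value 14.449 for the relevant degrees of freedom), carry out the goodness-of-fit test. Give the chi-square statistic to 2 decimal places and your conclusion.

Expected count for each of the 7 categories: 168/7 = 24.
χ² = (25−24)²/24 + (17−24)²/24 + (30−24)²/24 + (28−24)²/24 + (26−24)²/24 + (25−24)²/24 + (17−24)²/24
   = 0.042 + 2.042 + 1.500 + 0.667 + 0.167 + 0.042 + 2.042
Sum = 6.50
df = 6. Since 6.50 < 14.449, we do not reject H₀.

6.50; do not reject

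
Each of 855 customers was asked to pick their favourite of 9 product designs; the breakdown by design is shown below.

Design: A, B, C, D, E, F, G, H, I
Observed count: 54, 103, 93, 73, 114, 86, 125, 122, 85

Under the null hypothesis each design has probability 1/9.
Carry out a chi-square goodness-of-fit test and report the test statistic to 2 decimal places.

Under H₀ each category has probability 1/9, so each expected count is 855/9 = 95.
cat         O        E   (O−E)²/E
A          54       95     17.695
B         103       95      0.674
C          93       95      0.042
D          73       95      5.095
E         114       95      3.800
F          86       95      0.853
G         125       95      9.474
H         122       95      7.674
I          85       95      1.053
Sum = 46.36

46.36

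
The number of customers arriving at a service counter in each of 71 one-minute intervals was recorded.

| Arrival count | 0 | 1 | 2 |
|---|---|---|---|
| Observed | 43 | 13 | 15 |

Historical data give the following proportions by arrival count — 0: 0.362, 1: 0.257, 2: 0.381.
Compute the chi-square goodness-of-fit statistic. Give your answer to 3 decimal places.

Expected counts E_i = n·p_i: 71×0.362 = 25.702, 71×0.257 = 18.247, 71×0.381 = 27.051.
χ² = (43−25.702)²/25.702 + (13−18.247)²/18.247 + (15−27.051)²/27.051
   = 11.6419 + 1.5088 + 5.3686
Sum = 18.519

18.519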